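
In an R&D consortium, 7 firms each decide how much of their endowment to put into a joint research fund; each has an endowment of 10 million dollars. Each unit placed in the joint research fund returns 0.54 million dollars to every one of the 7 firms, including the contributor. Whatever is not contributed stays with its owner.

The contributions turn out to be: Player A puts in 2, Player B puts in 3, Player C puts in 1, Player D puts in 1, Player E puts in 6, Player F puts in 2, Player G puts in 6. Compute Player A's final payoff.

Total contributed: 2 + 3 + 1 + 1 + 6 + 2 + 6 = 21.
Each receives 0.54 × 21 = 11.34 from the joint research fund.
Player A keeps 10 − 2 = 8, so Player A's payoff is 8 + 11.34 = 19.34.

19.34 million dollars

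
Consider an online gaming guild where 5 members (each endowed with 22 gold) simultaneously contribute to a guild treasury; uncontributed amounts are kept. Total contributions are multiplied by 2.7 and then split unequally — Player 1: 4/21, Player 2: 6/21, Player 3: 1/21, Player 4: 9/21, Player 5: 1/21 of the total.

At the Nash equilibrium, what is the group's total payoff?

Player j's private return per contributed unit is 2.7 × (j's share). Contributing is weakly dominant for j when that share is at least 1/2.7 = 0.3704, and contributing 0 is dominant otherwise.
Player 4 alone (share 9/21) is above the threshold, contributing 22; the remaining 4 contribute 0. Total contributed: 22.
The guild treasury pays out 2.7 × 22 = 59.40 in total (split across the unequal shares, but the aggregate is all that matters for the group sum).
The 4 free-riders keep 22 each, adding 88. Group total = 88 + 59.40 = 147.40.

147.40 gold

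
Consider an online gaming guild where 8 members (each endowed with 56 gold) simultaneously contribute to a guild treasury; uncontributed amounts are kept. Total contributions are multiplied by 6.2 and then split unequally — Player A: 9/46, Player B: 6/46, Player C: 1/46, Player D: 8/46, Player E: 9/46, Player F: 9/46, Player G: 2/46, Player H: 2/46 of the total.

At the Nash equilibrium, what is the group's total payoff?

Player j's private return per contributed unit is 6.2 × (j's share). Contributing is weakly dominant for j when that share is at least 1/6.2 = 0.1613, and contributing 0 is dominant otherwise.
Player A, Player D, Player E and Player F are above the threshold, contributing 56 each; the remaining 4 contribute 0. Total contributed: 224.
The guild treasury pays out 6.2 × 224 = 1388.80 in total (split across the unequal shares, but the aggregate is all that matters for the group sum).
The 4 free-riders keep 56 each, adding 224. Group total = 224 + 1388.80 = 1612.80.

1612.80 gold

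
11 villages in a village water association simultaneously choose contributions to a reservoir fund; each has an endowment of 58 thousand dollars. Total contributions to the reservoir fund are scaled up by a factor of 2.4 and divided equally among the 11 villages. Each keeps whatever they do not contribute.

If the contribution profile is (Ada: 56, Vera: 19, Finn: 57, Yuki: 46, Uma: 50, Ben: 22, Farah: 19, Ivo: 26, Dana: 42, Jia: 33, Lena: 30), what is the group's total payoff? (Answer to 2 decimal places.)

1198.00 thousand dollars

Total contributed: 56 + 19 + 57 + 46 + 50 + 22 + 19 + 26 + 42 + 33 + 30 = 400; total kept: 11 × 58 − 400 = 238.
The reservoir fund pays out 2.4 × 400 = 960.00 in aggregate.
Group total = 238 + 960.00 = 1198.00.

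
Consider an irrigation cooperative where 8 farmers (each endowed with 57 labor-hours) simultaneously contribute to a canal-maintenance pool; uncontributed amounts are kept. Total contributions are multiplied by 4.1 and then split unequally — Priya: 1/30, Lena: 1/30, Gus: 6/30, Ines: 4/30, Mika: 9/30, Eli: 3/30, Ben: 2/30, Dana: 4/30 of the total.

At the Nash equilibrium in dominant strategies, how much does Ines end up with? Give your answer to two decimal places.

88.16 labor-hours

Player j's private return per contributed unit is 4.1 × (j's share). Contributing is weakly dominant for j when that share is at least 1/4.1 = 0.2439, and contributing 0 is dominant otherwise.
Mika alone (share 9/30) is above the threshold, contributing 57; the remaining 7 contribute 0. Total contributed: 57.
Ines keeps 57 and receives 4.1 × 57 × 4/30 = 31.16 from the canal-maintenance pool, for a payoff of 88.16.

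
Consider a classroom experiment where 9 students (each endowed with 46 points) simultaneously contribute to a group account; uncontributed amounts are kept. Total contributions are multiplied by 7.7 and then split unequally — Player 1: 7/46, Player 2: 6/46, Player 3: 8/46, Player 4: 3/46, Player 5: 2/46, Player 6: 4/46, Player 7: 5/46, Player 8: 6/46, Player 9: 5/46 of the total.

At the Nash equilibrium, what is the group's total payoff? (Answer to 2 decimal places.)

1646.80 points

A player with share s gets back 7.7·s per unit contributed, so full contribution is dominant for anyone with s > 1/7.7 = 0.1299 and zero contribution is dominant for anyone below.
Player 1, Player 2, Player 3 and Player 8 are above the threshold, contributing 46 each; the remaining 5 contribute 0. Total contributed: 184.
The group account pays out 7.7 × 184 = 1416.80 in total (split across the unequal shares, but the aggregate is all that matters for the group sum).
The 5 free-riders keep 46 each, adding 230. Group total = 230 + 1416.80 = 1646.80.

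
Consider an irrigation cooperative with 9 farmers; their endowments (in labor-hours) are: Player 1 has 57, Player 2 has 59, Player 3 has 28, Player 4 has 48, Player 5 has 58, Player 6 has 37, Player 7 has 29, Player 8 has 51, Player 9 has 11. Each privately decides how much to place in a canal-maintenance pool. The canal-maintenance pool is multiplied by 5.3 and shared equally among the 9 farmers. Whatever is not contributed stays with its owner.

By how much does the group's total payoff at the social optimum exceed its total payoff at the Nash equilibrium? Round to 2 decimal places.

1625.40 labor-hours

The private return per contributed unit is 5.3/9 = 0.5889 < 1 for every player regardless of endowment, so the Nash equilibrium is zero contribution and the group total is Σ E_j = 57 + 59 + 28 + 48 + 58 + 37 + 29 + 51 + 11 = 378.
Each contributed unit returns 5.300 to the group, so the social optimum is full contribution by everyone: group total = 5.300 × 378 = 2003.40.
Efficiency loss = (5.300 − 1) × 378 = 1625.40.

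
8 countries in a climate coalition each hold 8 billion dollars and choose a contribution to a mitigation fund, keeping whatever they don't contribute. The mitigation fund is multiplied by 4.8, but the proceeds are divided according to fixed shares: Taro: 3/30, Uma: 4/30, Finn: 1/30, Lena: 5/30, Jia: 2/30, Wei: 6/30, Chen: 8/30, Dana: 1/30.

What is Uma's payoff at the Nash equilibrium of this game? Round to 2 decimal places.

13.12 billion dollars

For player j, contributing a unit is worthwhile iff 4.8 × (j's share) ≥ 1, i.e. iff j's share is at least 0.2083.
The only share above 0.2083 is Chen's 8/30, contributing 8; the remaining 7 contribute 0. Total contributed: 8.
Uma keeps 8 and receives 4.8 × 8 × 4/30 = 5.12 from the mitigation fund, for a payoff of 13.12.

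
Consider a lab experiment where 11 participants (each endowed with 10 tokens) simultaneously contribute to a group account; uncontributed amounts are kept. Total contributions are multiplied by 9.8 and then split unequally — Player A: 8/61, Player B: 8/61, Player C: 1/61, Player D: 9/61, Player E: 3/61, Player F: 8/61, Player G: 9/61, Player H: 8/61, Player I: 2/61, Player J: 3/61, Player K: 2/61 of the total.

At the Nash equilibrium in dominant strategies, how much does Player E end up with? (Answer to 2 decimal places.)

38.92 tokens

For player j, contributing a unit is worthwhile iff 9.8 × (j's share) ≥ 1, i.e. iff j's share is at least 0.1020.
The shares above 0.1020 belong to Player A, Player B, Player D, Player F, Player G and Player H, contributing 10 each; the remaining 5 contribute 0. Total contributed: 60.
Player E keeps 10 and receives 9.8 × 60 × 3/61 = 28.92 from the group account, for a payoff of 38.92.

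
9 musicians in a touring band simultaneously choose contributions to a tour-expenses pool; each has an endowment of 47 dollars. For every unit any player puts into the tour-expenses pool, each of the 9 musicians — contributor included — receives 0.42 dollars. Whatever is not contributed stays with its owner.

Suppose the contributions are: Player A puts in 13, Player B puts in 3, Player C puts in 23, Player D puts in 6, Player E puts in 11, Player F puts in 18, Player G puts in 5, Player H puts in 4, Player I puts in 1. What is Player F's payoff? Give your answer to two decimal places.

64.28 dollars

Total contributed: 13 + 3 + 23 + 6 + 11 + 18 + 5 + 4 + 1 = 84.
Each receives 0.42 × 84 = 35.28 from the tour-expenses pool.
Player F keeps 47 − 18 = 29, so Player F's payoff is 29 + 35.28 = 64.28.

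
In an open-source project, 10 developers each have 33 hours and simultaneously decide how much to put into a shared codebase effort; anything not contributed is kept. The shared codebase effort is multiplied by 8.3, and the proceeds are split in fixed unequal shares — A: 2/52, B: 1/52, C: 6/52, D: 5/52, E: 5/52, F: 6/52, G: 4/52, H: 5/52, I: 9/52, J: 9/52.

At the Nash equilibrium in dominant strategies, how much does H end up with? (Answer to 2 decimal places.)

85.67 hours

Player j's private return per contributed unit is 8.3 × (j's share). Contributing is weakly dominant for j when that share is at least 1/8.3 = 0.1205, and contributing 0 is dominant otherwise.
The shares above 0.1205 belong to I and J, contributing 33 each; the remaining 8 contribute 0. Total contributed: 66.
H keeps 33 and receives 8.3 × 66 × 5/52 = 52.67 from the shared codebase effort, for a payoff of 85.67.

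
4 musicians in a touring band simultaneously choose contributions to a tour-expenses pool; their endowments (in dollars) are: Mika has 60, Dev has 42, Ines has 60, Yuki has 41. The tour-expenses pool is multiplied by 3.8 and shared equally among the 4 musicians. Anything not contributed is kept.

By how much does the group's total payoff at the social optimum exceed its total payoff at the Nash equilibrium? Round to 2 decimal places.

The private return per contributed unit is 3.8/4 = 0.9500 < 1 for every player regardless of endowment, so the Nash equilibrium is zero contribution and the group total is Σ E_j = 60 + 42 + 60 + 41 = 203.
Each contributed unit returns 3.800 to the group, so the social optimum is full contribution by everyone: group total = 3.800 × 203 = 771.40.
Efficiency loss = (3.800 − 1) × 203 = 568.40.

568.40 dollars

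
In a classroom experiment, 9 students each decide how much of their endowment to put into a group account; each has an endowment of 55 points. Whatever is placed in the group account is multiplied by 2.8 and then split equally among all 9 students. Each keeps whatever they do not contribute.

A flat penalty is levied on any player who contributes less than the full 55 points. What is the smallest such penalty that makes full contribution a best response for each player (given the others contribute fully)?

Given the others contribute fully, the best deviation is to contribute 0 (any partial contribution still incurs the fine and gives up units whose private return 0.3111 is below 1).
Deviating from 55 to 0 saves 55 points but forfeits the deviator's share of the drop in the group account: 2.8/9 × 55 = 17.11.
So the deviation gain is 55 − 17.11 = 37.89, and the fine must be at least 37.89 points to wipe it out.

37.89 points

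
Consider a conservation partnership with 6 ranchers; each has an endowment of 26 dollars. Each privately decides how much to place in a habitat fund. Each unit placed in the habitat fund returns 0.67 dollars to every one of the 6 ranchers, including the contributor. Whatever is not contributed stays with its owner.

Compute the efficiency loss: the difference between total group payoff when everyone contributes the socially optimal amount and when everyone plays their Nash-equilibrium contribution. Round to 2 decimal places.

The private return per contributed unit is 0.67 < 1, so contributing 0 is dominant for every player. At the Nash equilibrium everyone keeps their 26, and the group total is 6 × 26 = 156.
Each contributed unit returns 4.020 to the group as a whole (0.67 to each of 6 players), which exceeds 1, so the social optimum is full contribution: group total = 4.020 × 156 = 627.12.
Efficiency loss = 627.12 − 156 = 471.12.

471.12 dollars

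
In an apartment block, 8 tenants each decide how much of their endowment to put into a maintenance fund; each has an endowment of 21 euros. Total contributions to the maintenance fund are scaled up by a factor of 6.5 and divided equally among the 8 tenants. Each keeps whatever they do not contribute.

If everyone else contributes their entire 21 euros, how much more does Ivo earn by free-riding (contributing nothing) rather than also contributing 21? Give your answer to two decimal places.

Switching from a contribution of 21 to 0 lets Ivo keep an extra 21 euros, but lowers the maintenance fund by 21, which costs Ivo their own share of that drop: 6.5/8 × 21 = 17.06.
Net gain = 21 − 17.06 = 3.94. The private return per contributed unit (0.8125) is below 1, so free-riding is indeed the best response regardless of what the others do.

3.94 euros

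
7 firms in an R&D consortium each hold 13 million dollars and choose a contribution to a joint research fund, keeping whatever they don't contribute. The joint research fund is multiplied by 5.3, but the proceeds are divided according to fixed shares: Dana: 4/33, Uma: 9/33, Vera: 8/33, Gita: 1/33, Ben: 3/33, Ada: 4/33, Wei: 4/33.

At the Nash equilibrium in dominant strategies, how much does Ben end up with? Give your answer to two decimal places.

25.53 million dollars

Player j's private return per contributed unit is 5.3 × (j's share). Contributing is weakly dominant for j when that share is at least 1/5.3 = 0.1887, and contributing 0 is dominant otherwise.
The shares above 0.1887 belong to Uma and Vera, contributing 13 each; the remaining 5 contribute 0. Total contributed: 26.
Ben keeps 13 and receives 5.3 × 26 × 3/33 = 12.53 from the joint research fund, for a payoff of 25.53.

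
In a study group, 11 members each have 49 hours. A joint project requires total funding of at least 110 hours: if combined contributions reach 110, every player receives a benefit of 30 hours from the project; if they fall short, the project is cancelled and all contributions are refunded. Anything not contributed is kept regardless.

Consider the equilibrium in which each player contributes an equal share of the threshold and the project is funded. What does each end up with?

69 hours

Equal share of the threshold: 110/11 = 10.
At this profile no one gains by cutting their contribution: any cut drops the total below 110, the project is cancelled, contributions are refunded, and the deviator ends with 49, which is less than 49 − 10 + 30 = 69. Contributing more than 10 just wastes the excess. So contributing exactly 10 is a best response.
Each player's payoff: 49 − 10 + 30 = 69.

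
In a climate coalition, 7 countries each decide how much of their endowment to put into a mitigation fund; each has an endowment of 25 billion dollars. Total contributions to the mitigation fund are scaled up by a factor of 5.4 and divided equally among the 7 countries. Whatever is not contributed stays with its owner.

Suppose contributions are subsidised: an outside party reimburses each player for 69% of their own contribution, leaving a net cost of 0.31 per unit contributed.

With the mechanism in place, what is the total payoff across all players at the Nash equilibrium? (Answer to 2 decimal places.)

Under the mechanism each unit contributed yields (5.4/7) / 0.31 = 2.4885 back to its contributor per unit of net cost, which exceeds 1, making full contribution the dominant choice for everyone.
At the Nash equilibrium everyone contributes 25. Group total payoff = 7 × (25 × 0.69 + 5.4 × 25) = 1065.75.

1065.75 billion dollars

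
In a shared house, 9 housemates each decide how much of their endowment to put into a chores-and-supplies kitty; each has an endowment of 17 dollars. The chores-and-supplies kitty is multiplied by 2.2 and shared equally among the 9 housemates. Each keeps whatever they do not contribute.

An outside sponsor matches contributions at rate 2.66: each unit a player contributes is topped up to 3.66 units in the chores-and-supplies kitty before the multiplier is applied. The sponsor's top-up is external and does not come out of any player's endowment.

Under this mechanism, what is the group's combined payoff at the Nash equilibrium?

153.00 dollars

The effective private return is 2.2 × 3.66 / 9 = 0.8947, which is still under 1, so the mechanism doesn't change anyone's dominant strategy: zero contribution.
At the Nash equilibrium no one contributes; group total payoff = 9 × 17 = 153.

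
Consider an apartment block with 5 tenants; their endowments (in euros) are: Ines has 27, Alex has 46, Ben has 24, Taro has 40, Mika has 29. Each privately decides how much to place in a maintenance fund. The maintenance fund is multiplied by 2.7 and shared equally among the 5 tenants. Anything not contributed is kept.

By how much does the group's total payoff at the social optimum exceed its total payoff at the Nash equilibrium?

282.20 euros

The private return per contributed unit is 2.7/5 = 0.5400 < 1 for every player regardless of endowment, so the Nash equilibrium is zero contribution and the group total is Σ E_j = 27 + 46 + 24 + 40 + 29 = 166.
Each contributed unit returns 2.700 to the group, so the social optimum is full contribution by everyone: group total = 2.700 × 166 = 448.20.
Efficiency loss = (2.700 − 1) × 166 = 282.20.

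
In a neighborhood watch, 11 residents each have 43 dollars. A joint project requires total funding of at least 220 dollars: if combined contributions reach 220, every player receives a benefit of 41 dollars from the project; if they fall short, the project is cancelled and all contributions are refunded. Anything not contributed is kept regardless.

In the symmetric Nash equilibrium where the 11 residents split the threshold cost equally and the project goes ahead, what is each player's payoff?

64 dollars

Equal share of the threshold: 220/11 = 20.
At this profile no one gains by cutting their contribution: any cut drops the total below 220, the project is cancelled, contributions are refunded, and the deviator ends with 43, which is less than 43 − 20 + 41 = 64. Contributing more than 20 just wastes the excess. So contributing exactly 20 is a best response.
Each player's payoff: 43 − 20 + 41 = 64.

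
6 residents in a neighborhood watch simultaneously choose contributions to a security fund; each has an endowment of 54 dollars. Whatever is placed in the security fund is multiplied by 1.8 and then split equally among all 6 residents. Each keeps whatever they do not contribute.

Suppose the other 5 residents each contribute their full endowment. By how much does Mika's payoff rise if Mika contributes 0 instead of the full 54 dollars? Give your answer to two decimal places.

37.80 dollars

Switching from a contribution of 54 to 0 lets Mika keep an extra 54 dollars, but lowers the security fund by 54, which costs Mika their own share of that drop: 1.8/6 × 54 = 16.20.
Net gain = 54 − 16.20 = 37.80. The private return per contributed unit (0.3000) is below 1, so free-riding is indeed the best response regardless of what the others do.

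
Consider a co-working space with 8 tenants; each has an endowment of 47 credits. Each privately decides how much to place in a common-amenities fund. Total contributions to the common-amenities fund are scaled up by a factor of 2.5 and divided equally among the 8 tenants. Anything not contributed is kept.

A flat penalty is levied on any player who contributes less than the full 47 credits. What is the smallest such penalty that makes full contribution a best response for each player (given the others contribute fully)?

32.31 credits

Given the others contribute fully, the best deviation is to contribute 0 (any partial contribution still incurs the fine and gives up units whose private return 0.3125 is below 1).
Deviating from 47 to 0 saves 47 credits but forfeits the deviator's share of the drop in the common-amenities fund: 2.5/8 × 47 = 14.69.
So the deviation gain is 47 − 14.69 = 32.31, and the fine must be at least 32.31 credits to wipe it out.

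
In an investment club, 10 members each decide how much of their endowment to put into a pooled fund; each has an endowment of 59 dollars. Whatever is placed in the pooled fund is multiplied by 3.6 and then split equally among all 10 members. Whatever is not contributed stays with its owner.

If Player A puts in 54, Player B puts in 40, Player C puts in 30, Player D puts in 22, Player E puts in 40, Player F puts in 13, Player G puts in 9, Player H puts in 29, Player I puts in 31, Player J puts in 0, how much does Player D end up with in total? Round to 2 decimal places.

Total contributed: 54 + 40 + 30 + 22 + 40 + 13 + 9 + 29 + 31 + 0 = 268.
Each receives 3.6 × 268 / 10 = 96.48 from the pooled fund.
Player D keeps 59 − 22 = 37, so Player D's payoff is 37 + 96.48 = 133.48.

133.48 dollars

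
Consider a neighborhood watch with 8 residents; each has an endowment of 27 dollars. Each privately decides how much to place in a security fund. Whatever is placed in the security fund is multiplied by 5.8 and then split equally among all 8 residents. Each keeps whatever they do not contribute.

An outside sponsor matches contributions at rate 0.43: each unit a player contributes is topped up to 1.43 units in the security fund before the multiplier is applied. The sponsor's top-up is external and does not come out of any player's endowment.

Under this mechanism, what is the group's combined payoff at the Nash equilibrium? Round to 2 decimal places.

1791.50 dollars

The effective private return per unit is now 5.8 × 1.43 / 8 = 1.0368 > 1, so every player's dominant strategy flips to full contribution.
So the Nash equilibrium is full contribution by all 8; the group earns 5.8 × 1.43 × 216 = 1791.50.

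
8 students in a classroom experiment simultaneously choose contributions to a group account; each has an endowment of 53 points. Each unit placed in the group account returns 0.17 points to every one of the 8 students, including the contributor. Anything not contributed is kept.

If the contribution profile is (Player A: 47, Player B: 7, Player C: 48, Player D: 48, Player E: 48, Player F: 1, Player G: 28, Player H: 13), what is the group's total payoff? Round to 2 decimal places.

Total contributed: 47 + 7 + 48 + 48 + 48 + 1 + 28 + 13 = 240; total kept: 8 × 53 − 240 = 184.
The group account pays out 0.17 × 8 × 240 = 326.40 in aggregate.
Group total = 184 + 326.40 = 510.40.

510.40 points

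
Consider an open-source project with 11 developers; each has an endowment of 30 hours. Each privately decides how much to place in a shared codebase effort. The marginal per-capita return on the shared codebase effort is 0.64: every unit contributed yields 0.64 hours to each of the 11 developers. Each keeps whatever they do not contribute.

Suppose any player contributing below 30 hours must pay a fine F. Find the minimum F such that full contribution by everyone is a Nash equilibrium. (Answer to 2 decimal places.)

Given the others contribute fully, the best deviation is to contribute 0 (any partial contribution still incurs the fine and gives up units whose private return 0.64 is below 1).
Deviating from 30 to 0 saves 30 hours but forfeits the deviator's share of the drop in the shared codebase effort: 0.64 × 30 = 19.20.
So the deviation gain is 30 − 19.20 = 10.80, and the fine must be at least 10.80 hours to wipe it out.

10.80 hours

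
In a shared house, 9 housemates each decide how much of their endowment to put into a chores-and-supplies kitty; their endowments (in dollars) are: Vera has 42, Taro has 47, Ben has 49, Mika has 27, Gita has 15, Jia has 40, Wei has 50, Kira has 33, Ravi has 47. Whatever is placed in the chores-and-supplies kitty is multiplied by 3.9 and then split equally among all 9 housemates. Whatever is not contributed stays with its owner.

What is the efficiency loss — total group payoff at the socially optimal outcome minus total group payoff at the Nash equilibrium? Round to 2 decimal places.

The private return per contributed unit is 3.9/9 = 0.4333 < 1 for every player regardless of endowment, so the Nash equilibrium is zero contribution and the group total is Σ E_j = 42 + 47 + 49 + 27 + 15 + 40 + 50 + 33 + 47 = 350.
Each contributed unit returns 3.900 to the group, so the social optimum is full contribution by everyone: group total = 3.900 × 350 = 1365.00.
Efficiency loss = (3.900 − 1) × 350 = 1015.00.

1015.00 dollars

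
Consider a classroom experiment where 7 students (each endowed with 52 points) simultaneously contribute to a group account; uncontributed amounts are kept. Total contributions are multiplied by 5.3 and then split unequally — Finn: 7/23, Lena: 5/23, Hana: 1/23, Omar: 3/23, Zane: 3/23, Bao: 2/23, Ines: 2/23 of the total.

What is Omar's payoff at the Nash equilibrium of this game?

A player with share s gets back 5.3·s per unit contributed, so full contribution is dominant for anyone with s > 1/5.3 = 0.1887 and zero contribution is dominant for anyone below.
The shares above 0.1887 belong to Finn and Lena, contributing 52 each; the remaining 5 contribute 0. Total contributed: 104.
Omar keeps 52 and receives 5.3 × 104 × 3/23 = 71.90 from the group account, for a payoff of 123.90.

123.90 points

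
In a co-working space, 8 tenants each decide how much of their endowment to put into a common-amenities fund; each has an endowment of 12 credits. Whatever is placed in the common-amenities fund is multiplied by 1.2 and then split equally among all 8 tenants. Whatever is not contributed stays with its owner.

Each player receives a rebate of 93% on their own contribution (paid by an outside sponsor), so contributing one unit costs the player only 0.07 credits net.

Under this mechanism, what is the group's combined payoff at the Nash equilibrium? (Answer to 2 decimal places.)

204.48 credits

With the mechanism, a contributed unit returns (1.2/8) / 0.07 = 2.1429 per unit of net cost to the contributor — now above 1 — so contributing fully is weakly dominant for every player.
So the Nash equilibrium is full contribution by all 8; the group earns 8 × (12 × 0.93 + 1.2 × 12) = 204.48.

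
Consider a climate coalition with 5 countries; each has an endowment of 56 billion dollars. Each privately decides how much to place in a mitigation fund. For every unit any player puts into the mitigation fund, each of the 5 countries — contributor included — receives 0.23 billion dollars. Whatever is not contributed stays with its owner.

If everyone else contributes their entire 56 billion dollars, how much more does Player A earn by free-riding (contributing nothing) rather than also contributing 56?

43.12 billion dollars

Switching from a contribution of 56 to 0 lets Player A keep an extra 56 billion dollars, but lowers the mitigation fund by 56, which costs Player A their own share of that drop: 0.23 × 56 = 12.88.
Net gain = 56 − 12.88 = 43.12. The private return per contributed unit (0.23) is below 1, so free-riding is indeed the best response regardless of what the others do.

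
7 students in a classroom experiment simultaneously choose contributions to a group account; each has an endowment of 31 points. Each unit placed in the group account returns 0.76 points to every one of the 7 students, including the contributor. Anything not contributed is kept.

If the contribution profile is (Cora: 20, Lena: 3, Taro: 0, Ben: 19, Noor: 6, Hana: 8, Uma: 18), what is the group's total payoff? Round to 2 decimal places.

Total contributed: 20 + 3 + 0 + 19 + 6 + 8 + 18 = 74; total kept: 7 × 31 − 74 = 143.
The group account pays out 0.76 × 7 × 74 = 393.68 in aggregate.
Group total = 143 + 393.68 = 536.68.

536.68 points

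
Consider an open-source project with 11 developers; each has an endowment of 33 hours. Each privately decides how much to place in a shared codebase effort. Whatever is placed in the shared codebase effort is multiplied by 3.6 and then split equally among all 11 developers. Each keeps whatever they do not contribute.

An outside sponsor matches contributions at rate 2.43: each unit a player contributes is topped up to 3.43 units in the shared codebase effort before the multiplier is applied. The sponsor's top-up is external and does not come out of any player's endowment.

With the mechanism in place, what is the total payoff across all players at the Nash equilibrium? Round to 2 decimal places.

The effective private return per unit is now 3.6 × 3.43 / 11 = 1.1225 > 1, so every player's dominant strategy flips to full contribution.
So the Nash equilibrium is full contribution by all 11; the group earns 3.6 × 3.43 × 363 = 4482.32.

4482.32 hours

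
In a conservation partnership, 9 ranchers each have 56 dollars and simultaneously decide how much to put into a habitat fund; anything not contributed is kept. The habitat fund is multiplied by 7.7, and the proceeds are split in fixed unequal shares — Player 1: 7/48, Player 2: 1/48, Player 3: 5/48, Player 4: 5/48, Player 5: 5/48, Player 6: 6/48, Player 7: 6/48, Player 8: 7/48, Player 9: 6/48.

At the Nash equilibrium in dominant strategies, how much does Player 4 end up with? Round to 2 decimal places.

A player with share s gets back 7.7·s per unit contributed, so full contribution is dominant for anyone with s > 1/7.7 = 0.1299 and zero contribution is dominant for anyone below.
Player 1 and Player 8 clear that bar, contributing 56 each; the remaining 7 contribute 0. Total contributed: 112.
Player 4 keeps 56 and receives 7.7 × 112 × 5/48 = 89.83 from the habitat fund, for a payoff of 145.83.

145.83 dollars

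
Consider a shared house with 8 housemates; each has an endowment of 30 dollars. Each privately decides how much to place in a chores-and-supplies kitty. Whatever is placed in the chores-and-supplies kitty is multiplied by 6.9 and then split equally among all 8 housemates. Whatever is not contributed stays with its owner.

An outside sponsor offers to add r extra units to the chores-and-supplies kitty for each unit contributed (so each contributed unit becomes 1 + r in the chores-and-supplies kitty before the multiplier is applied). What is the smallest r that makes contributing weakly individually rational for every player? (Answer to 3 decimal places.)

0.159

With matching at rate r, one contributed unit becomes (1 + r) in the chores-and-supplies kitty and returns 6.9 × (1 + r) / 8 to the contributor.
Setting this equal to 1: 1 + r = 8/6.9 = 1.1594.
So the minimum matching rate is r = 1.1594 − 1 = 0.159.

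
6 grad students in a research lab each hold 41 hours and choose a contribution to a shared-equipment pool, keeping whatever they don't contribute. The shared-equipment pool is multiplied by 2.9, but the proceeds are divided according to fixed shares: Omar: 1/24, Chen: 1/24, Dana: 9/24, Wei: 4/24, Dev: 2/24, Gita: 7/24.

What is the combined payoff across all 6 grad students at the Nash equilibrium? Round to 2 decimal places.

323.90 hours

Each unit j contributes comes back to j as 2.9 × (j's share), so j prefers to contribute only if that share exceeds 1/2.9 = 0.3448; otherwise keeping the unit dominates.
Only Dana (9/24) clears that bar, contributing 41; the remaining 5 contribute 0. Total contributed: 41.
The shared-equipment pool pays out 2.9 × 41 = 118.90 in total (split across the unequal shares, but the aggregate is all that matters for the group sum).
The 5 free-riders keep 41 each, adding 205. Group total = 205 + 118.90 = 323.90.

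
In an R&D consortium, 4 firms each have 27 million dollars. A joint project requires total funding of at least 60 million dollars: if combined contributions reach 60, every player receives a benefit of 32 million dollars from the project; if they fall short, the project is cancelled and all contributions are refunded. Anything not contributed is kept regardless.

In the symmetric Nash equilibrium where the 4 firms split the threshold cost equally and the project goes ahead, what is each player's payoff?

44 million dollars

Equal share of the threshold: 60/4 = 15.
At this profile no one gains by cutting their contribution: any cut drops the total below 60, the project is cancelled, contributions are refunded, and the deviator ends with 27, which is less than 27 − 15 + 32 = 44. Contributing more than 15 just wastes the excess. So contributing exactly 15 is a best response.
Each player's payoff: 27 − 15 + 32 = 44.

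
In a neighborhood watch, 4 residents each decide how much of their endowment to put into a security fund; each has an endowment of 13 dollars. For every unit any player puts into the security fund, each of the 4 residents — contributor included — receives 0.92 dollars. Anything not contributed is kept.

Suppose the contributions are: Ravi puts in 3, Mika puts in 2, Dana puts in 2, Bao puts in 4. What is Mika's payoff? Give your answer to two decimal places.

Total contributed: 3 + 2 + 2 + 4 = 11.
Each receives 0.92 × 11 = 10.12 from the security fund.
Mika keeps 13 − 2 = 11, so Mika's payoff is 11 + 10.12 = 21.12.

21.12 dollars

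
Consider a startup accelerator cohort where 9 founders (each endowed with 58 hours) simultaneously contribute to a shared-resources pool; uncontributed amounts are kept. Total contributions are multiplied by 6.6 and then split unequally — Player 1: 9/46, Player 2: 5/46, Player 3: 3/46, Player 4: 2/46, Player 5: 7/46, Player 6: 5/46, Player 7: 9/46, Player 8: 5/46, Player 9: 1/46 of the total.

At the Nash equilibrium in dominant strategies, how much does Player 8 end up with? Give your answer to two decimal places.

182.83 hours

A player with share s gets back 6.6·s per unit contributed, so full contribution is dominant for anyone with s > 1/6.6 = 0.1515 and zero contribution is dominant for anyone below.
Player 1, Player 5 and Player 7 are above the threshold, contributing 58 each; the remaining 6 contribute 0. Total contributed: 174.
Player 8 keeps 58 and receives 6.6 × 174 × 5/46 = 124.83 from the shared-resources pool, for a payoff of 182.83.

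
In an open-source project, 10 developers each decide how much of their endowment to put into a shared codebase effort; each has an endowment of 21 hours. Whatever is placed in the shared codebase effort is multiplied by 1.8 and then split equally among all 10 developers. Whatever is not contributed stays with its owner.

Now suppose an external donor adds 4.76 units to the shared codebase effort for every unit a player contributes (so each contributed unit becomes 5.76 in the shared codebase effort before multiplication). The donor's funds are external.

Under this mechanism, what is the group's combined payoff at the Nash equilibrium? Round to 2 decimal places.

2177.28 hours

With the mechanism, a contributed unit returns 1.8 × 5.76 / 10 = 1.0368 per unit of net cost to the contributor — now above 1 — so contributing fully is weakly dominant for every player.
So the Nash equilibrium is full contribution by all 10; the group earns 1.8 × 5.76 × 210 = 2177.28.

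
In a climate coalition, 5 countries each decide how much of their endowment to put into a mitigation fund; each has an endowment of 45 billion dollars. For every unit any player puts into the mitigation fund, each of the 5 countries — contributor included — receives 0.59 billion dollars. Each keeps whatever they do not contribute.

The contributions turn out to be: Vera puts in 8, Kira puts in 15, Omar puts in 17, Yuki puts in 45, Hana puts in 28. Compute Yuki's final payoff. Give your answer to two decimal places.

66.67 billion dollars

Total contributed: 8 + 15 + 17 + 45 + 28 = 113.
Each receives 0.59 × 113 = 66.67 from the mitigation fund.
Yuki keeps 45 − 45 = 0, so Yuki's payoff is 0 + 66.67 = 66.67.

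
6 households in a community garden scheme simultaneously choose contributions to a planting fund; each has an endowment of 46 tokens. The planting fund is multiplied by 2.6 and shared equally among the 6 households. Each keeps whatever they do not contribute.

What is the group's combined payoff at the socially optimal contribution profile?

Each contributed unit returns 2.600 to the group as a whole (0.4333 to each of 6 players), which exceeds 1, so the social optimum is full contribution: group total = 2.600 × 276 = 717.60.

717.60 tokens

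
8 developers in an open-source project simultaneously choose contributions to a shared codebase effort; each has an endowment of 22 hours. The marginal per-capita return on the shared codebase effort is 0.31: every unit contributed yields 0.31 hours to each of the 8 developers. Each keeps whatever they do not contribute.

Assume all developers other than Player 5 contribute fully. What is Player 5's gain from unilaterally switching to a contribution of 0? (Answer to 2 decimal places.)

Switching from a contribution of 22 to 0 lets Player 5 keep an extra 22 hours, but lowers the shared codebase effort by 22, which costs Player 5 their own share of that drop: 0.31 × 22 = 6.82.
Net gain = 22 − 6.82 = 15.18. The private return per contributed unit (0.31) is below 1, so free-riding is indeed the best response regardless of what the others do.

15.18 hours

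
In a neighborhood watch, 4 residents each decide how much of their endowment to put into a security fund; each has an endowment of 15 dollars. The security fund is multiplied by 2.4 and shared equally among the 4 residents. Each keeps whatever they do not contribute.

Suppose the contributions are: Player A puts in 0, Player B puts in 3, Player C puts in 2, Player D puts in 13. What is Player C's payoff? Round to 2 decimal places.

Total contributed: 0 + 3 + 2 + 13 = 18.
Each receives 2.4 × 18 / 4 = 10.80 from the security fund.
Player C keeps 15 − 2 = 13, so Player C's payoff is 13 + 10.80 = 23.80.

23.80 dollars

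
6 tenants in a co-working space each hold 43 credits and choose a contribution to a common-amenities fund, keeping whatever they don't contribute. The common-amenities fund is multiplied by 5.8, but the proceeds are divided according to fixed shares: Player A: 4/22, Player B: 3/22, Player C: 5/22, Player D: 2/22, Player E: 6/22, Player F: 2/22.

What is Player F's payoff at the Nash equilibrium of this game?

111.02 credits

A player with share s gets back 5.8·s per unit contributed, so full contribution is dominant for anyone with s > 1/5.8 = 0.1724 and zero contribution is dominant for anyone below.
The shares above 0.1724 belong to Player A, Player C and Player E, contributing 43 each; the remaining 3 contribute 0. Total contributed: 129.
Player F keeps 43 and receives 5.8 × 129 × 2/22 = 68.02 from the common-amenities fund, for a payoff of 111.02.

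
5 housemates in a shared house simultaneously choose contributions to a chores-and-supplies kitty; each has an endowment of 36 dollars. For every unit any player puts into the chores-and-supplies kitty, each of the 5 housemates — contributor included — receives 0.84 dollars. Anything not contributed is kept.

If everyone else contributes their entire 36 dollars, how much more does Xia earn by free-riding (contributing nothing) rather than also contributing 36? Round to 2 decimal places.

Switching from a contribution of 36 to 0 lets Xia keep an extra 36 dollars, but lowers the chores-and-supplies kitty by 36, which costs Xia their own share of that drop: 0.84 × 36 = 30.24.
Net gain = 36 − 30.24 = 5.76. The private return per contributed unit (0.84) is below 1, so free-riding is indeed the best response regardless of what the others do.

5.76 dollars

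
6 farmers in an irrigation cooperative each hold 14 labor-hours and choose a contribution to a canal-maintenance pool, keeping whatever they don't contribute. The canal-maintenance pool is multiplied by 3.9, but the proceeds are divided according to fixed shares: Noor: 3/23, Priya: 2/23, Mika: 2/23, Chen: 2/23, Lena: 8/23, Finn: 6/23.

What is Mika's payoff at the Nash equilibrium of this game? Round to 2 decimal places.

23.50 labor-hours

Player j's private return per contributed unit is 3.9 × (j's share). Contributing is weakly dominant for j when that share is at least 1/3.9 = 0.2564, and contributing 0 is dominant otherwise.
Lena and Finn clear that bar, contributing 14 each; the remaining 4 contribute 0. Total contributed: 28.
Mika keeps 14 and receives 3.9 × 28 × 2/23 = 9.50 from the canal-maintenance pool, for a payoff of 23.50.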